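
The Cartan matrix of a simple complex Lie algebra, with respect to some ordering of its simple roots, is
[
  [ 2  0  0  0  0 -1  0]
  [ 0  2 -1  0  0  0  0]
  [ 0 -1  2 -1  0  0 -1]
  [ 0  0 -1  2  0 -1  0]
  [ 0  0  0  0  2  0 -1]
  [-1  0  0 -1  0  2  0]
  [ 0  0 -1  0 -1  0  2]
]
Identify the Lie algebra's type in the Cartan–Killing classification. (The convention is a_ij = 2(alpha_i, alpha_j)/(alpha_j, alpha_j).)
The matrix has rank 7 with 2's on the diagonal. Reading the off-diagonal entries as Dynkin edges (a single edge where a_ij = a_ji = -1; a double or triple edge where a_ij * a_ji = 2 or 3), the diagram is a chain of 6 nodes with one extra node attached to the third node from one end (E_7). One simple-root ordering that puts it in standard form is (alpha_5, alpha_2, alpha_7, alpha_3, alpha_4, alpha_6, alpha_1). So the algebra is type E_7.

E7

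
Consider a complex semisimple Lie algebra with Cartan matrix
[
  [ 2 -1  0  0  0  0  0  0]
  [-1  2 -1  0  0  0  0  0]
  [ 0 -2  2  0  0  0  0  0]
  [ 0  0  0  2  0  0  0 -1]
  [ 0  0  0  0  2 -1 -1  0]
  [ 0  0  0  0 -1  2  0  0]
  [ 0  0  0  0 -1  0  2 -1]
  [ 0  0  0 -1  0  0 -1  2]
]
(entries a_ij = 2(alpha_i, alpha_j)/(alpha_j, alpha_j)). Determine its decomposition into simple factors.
The diagram associated to this matrix has two connected components: the simple roots {alpha_4, alpha_5, alpha_6, alpha_7, alpha_8} form a chain of 5 nodes with single edges (A_5), and {alpha_1, alpha_2, alpha_3} form a chain of 3 nodes with a double edge at one end; the terminal node there is the unique long simple root (C_3). A semisimple Lie algebra decomposes uniquely as the direct sum of simple ideals, one per connected component of its Dynkin diagram, so g ≅ A_5 ⊕ C_3 (dimension 35 + 21 = 56).

type A_5 ⊕ type C_3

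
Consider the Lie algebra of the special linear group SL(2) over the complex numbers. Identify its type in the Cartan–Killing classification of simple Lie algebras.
This is sl(2), which has dimension 2^2 - 1 = 3 and rank 2 - 1 = 1 (a Cartan subalgebra is the diagonal traceless matrices). In the classification of classical Lie algebras, the special linear algebra sl(n+1) has type A_n; here n = 1, so the Dynkin diagram is a chain of 1 nodes with single edges (A_1). Hence the type is A_1.

type A_1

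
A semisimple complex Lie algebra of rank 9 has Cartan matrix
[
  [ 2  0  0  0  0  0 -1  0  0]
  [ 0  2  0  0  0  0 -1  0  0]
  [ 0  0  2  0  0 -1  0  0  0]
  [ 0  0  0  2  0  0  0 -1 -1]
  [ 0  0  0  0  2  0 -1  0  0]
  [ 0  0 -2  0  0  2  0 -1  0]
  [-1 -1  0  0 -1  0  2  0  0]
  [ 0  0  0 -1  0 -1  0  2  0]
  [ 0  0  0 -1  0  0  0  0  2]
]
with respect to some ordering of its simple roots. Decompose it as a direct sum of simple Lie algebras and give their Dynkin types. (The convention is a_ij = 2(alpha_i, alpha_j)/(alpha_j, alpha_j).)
B5 + D4

The diagram associated to this matrix has two connected components: the simple roots {alpha_3, alpha_4, alpha_6, alpha_8, alpha_9} form a chain of 5 nodes with a double edge at one end; the terminal node there is the unique short simple root (B_5), and {alpha_1, alpha_2, alpha_5, alpha_7} form a chain of 2 nodes with a fork of two nodes at one end (D_4). A semisimple Lie algebra decomposes uniquely as the direct sum of simple ideals, one per connected component of its Dynkin diagram, so g ≅ B_5 ⊕ D_4 (dimension 55 + 28 = 83).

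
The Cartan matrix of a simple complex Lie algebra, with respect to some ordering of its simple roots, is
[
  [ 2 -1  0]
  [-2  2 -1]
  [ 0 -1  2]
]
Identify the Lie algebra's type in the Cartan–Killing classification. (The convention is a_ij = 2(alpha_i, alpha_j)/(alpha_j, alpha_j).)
The matrix has rank 3 with 2's on the diagonal. Reading the off-diagonal entries as Dynkin edges (a single edge where a_ij = a_ji = -1; a double or triple edge where a_ij * a_ji = 2 or 3), the diagram is a chain of 3 nodes with a double edge at one end; the terminal node there is the unique short simple root (B_3). One simple-root ordering that puts it in standard form is (alpha_3, alpha_2, alpha_1). So the algebra is type B_3, i.e. so(7).

type B_3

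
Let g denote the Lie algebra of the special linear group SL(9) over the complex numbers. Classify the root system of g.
A_8 (sl(9))

This is sl(9), which has dimension 9^2 - 1 = 80 and rank 9 - 1 = 8 (a Cartan subalgebra is the diagonal traceless matrices). In the classification of classical Lie algebras, the special linear algebra sl(n+1) has type A_n; here n = 8, so the Dynkin diagram is a chain of 8 nodes with single edges (A_8). Hence the type is A_8.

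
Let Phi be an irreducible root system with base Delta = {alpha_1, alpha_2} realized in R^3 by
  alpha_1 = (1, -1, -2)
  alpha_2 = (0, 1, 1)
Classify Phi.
type G_2

Compute the Cartan integers a_ij = 2(alpha_i, alpha_j)/(alpha_j, alpha_j); the resulting 2x2 Cartan matrix is
[[2, -3], [-1, 2]].
The roots have two lengths (squared-length ratio 3:1); the short ones are alpha_{2}. The associated Dynkin diagram is two nodes joined by a triple edge (G_2), so the type is G_2.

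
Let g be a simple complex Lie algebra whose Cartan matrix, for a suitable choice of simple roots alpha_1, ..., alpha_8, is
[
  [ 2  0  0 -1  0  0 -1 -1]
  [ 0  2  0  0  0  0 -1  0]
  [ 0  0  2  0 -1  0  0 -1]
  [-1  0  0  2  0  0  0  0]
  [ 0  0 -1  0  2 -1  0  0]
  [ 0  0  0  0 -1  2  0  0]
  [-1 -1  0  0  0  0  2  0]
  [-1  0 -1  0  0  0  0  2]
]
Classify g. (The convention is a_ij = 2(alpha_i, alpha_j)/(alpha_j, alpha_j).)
The matrix has rank 8 with 2's on the diagonal. Reading the off-diagonal entries as Dynkin edges (a single edge where a_ij = a_ji = -1; a double or triple edge where a_ij * a_ji = 2 or 3), the diagram is a chain of 7 nodes with one extra node attached to the third node from one end (E_8). One simple-root ordering that puts it in standard form is (alpha_2, alpha_4, alpha_7, alpha_1, alpha_8, alpha_3, alpha_5, alpha_6). So the algebra is type E_8.

E8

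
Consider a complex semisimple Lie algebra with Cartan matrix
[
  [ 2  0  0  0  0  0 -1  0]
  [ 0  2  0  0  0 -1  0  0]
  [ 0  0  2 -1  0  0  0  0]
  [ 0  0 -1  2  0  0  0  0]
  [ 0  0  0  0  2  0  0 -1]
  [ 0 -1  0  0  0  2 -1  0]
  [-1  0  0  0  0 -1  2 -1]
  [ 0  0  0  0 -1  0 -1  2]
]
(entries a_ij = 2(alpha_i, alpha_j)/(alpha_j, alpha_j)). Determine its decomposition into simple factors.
The diagram associated to this matrix has two connected components: the simple roots {alpha_3, alpha_4} form a chain of 2 nodes with single edges (A_2), and {alpha_1, alpha_2, alpha_5, alpha_6, alpha_7, alpha_8} form a chain of 5 nodes with one extra node attached to the third node from one end (E_6). A semisimple Lie algebra decomposes uniquely as the direct sum of simple ideals, one per connected component of its Dynkin diagram, so g ≅ A_2 ⊕ E_6 (dimension 8 + 78 = 86).

type A_2 ⊕ type E_6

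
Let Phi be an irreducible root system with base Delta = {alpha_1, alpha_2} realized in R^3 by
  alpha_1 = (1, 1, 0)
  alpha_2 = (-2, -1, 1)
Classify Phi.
G_2

Compute the Cartan integers a_ij = 2(alpha_i, alpha_j)/(alpha_j, alpha_j); the resulting 2x2 Cartan matrix is
[[2, -1], [-3, 2]].
The roots have two lengths (squared-length ratio 3:1); the short ones are alpha_{1}. The associated Dynkin diagram is two nodes joined by a triple edge (G_2), so the type is G_2.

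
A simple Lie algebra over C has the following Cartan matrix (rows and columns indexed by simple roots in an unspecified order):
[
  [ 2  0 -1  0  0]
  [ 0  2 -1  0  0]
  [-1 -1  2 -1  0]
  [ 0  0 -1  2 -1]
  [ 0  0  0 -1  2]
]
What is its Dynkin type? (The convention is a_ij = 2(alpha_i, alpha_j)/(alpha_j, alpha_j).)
D_5

The matrix has rank 5 with 2's on the diagonal. Reading the off-diagonal entries as Dynkin edges (a single edge where a_ij = a_ji = -1; a double or triple edge where a_ij * a_ji = 2 or 3), the diagram is a chain of 3 nodes with a fork of two nodes at one end (D_5). One simple-root ordering that puts it in standard form is (alpha_5, alpha_4, alpha_3, alpha_1, alpha_2). So the algebra is type D_5, i.e. so(10).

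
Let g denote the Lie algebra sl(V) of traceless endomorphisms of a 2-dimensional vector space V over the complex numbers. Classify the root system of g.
This is sl(2), which has dimension 2^2 - 1 = 3 and rank 2 - 1 = 1 (a Cartan subalgebra is the diagonal traceless matrices). In the classification of classical Lie algebras, the special linear algebra sl(n+1) has type A_n; here n = 1, so the Dynkin diagram is a chain of 1 nodes with single edges (A_1). Hence the type is A_1.

A_1 (sl(2))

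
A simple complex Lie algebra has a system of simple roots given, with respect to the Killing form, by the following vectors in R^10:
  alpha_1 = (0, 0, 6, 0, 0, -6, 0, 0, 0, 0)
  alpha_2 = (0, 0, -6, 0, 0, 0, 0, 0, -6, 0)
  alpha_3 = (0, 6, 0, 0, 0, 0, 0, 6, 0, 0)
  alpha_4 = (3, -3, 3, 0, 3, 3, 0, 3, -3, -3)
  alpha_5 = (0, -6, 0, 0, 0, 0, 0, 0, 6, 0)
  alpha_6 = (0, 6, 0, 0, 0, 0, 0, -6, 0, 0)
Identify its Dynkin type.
Compute the Cartan integers a_ij = 2(alpha_i, alpha_j)/(alpha_j, alpha_j); the resulting 6x6 Cartan matrix is
[[2, -1, 0, 0, 0, 0], [-1, 2, 0, 0, -1, 0], [0, 0, 2, 0, -1, 0], [0, 0, 0, 2, 0, -1], [0, -1, -1, 0, 2, -1], [0, 0, 0, -1, -1, 2]].
All simple roots have the same length, so the diagram is simply laced. The associated Dynkin diagram is a chain of 5 nodes with one extra node attached to the third node from one end (E_6), so the type is E_6.

type E_6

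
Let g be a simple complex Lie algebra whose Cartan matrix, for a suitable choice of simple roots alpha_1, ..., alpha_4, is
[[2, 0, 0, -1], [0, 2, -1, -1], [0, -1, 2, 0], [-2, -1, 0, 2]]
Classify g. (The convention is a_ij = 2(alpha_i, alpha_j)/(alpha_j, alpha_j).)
B_4 (so(9))

The matrix has rank 4 with 2's on the diagonal. Reading the off-diagonal entries as Dynkin edges (a single edge where a_ij = a_ji = -1; a double or triple edge where a_ij * a_ji = 2 or 3), the diagram is a chain of 4 nodes with a double edge at one end; the terminal node there is the unique short simple root (B_4). One simple-root ordering that puts it in standard form is (alpha_3, alpha_2, alpha_4, alpha_1). So the algebra is type B_4, i.e. so(9).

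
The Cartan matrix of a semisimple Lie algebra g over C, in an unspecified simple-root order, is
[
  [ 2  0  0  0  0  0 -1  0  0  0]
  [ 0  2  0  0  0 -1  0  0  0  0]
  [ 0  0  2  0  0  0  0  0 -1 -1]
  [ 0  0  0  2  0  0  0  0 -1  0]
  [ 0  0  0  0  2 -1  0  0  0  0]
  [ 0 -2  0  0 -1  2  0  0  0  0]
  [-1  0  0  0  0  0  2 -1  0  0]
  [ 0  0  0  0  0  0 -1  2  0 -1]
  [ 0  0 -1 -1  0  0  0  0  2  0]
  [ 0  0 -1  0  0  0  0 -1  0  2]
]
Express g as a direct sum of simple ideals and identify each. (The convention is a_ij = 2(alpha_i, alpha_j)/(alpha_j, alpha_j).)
A7 ⊕ B3

The diagram associated to this matrix has two connected components: the simple roots {alpha_1, alpha_3, alpha_4, alpha_7, alpha_8, alpha_9, alpha_10} form a chain of 7 nodes with single edges (A_7), and {alpha_2, alpha_5, alpha_6} form a chain of 3 nodes with a double edge at one end; the terminal node there is the unique short simple root (B_3). A semisimple Lie algebra decomposes uniquely as the direct sum of simple ideals, one per connected component of its Dynkin diagram, so g ≅ A_7 ⊕ B_3 (dimension 63 + 21 = 84).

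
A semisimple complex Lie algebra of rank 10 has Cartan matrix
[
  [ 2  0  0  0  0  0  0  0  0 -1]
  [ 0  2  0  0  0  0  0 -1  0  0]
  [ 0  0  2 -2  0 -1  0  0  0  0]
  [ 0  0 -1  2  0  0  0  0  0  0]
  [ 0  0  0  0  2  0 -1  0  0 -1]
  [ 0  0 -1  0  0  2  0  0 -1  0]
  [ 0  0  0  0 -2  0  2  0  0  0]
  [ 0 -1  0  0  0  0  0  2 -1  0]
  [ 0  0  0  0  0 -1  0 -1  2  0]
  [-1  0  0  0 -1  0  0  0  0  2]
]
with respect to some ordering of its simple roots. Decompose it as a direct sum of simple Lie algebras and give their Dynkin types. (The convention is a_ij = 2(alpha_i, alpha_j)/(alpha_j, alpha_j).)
The diagram associated to this matrix has two connected components: the simple roots {alpha_2, alpha_3, alpha_4, alpha_6, alpha_8, alpha_9} form a chain of 6 nodes with a double edge at one end; the terminal node there is the unique short simple root (B_6), and {alpha_1, alpha_5, alpha_7, alpha_10} form a chain of 4 nodes with a double edge at one end; the terminal node there is the unique long simple root (C_4). A semisimple Lie algebra decomposes uniquely as the direct sum of simple ideals, one per connected component of its Dynkin diagram, so g ≅ B_6 ⊕ C_4 (dimension 78 + 36 = 114).

type B_6 + type C_4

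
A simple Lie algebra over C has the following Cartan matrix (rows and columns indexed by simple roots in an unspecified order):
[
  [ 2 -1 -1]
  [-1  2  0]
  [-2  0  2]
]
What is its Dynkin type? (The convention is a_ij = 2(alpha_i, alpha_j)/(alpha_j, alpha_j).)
The matrix has rank 3 with 2's on the diagonal. Reading the off-diagonal entries as Dynkin edges (a single edge where a_ij = a_ji = -1; a double or triple edge where a_ij * a_ji = 2 or 3), the diagram is a chain of 3 nodes with a double edge at one end; the terminal node there is the unique long simple root (C_3). One simple-root ordering that puts it in standard form is (alpha_2, alpha_1, alpha_3). So the algebra is type C_3, i.e. sp(6).

C_3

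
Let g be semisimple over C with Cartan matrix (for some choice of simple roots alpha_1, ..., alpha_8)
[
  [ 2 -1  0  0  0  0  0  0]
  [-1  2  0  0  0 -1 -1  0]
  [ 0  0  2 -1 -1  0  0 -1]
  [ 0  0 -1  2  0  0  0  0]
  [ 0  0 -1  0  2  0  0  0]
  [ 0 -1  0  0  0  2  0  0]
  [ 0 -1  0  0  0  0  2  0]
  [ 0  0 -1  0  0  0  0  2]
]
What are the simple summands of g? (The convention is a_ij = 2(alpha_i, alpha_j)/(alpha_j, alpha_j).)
D4 ⊕ D4

The diagram associated to this matrix has two connected components: the simple roots {alpha_3, alpha_4, alpha_5, alpha_8} form a chain of 2 nodes with a fork of two nodes at one end (D_4), and {alpha_1, alpha_2, alpha_6, alpha_7} form a chain of 2 nodes with a fork of two nodes at one end (D_4). A semisimple Lie algebra decomposes uniquely as the direct sum of simple ideals, one per connected component of its Dynkin diagram, so g ≅ D_4 ⊕ D_4 (dimension 28 + 28 = 56).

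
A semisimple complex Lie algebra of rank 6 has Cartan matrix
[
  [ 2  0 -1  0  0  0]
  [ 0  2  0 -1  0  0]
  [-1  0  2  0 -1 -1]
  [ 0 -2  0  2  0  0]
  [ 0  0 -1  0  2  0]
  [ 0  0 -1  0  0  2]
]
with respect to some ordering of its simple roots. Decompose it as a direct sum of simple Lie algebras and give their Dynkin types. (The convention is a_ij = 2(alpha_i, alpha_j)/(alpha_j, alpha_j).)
The diagram associated to this matrix has two connected components: the simple roots {alpha_2, alpha_4} form a chain of 2 nodes with a double edge at one end; the terminal node there is the unique short simple root (B_2), and {alpha_1, alpha_3, alpha_5, alpha_6} form a chain of 2 nodes with a fork of two nodes at one end (D_4). A semisimple Lie algebra decomposes uniquely as the direct sum of simple ideals, one per connected component of its Dynkin diagram, so g ≅ B_2 ⊕ D_4 (dimension 10 + 28 = 38).

B2 ⊕ D4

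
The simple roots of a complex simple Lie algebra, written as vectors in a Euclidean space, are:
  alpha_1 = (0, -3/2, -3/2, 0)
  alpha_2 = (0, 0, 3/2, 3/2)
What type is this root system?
Compute the Cartan integers a_ij = 2(alpha_i, alpha_j)/(alpha_j, alpha_j); the resulting 2x2 Cartan matrix is
[[2, -1], [-1, 2]].
All simple roots have the same length, so the diagram is simply laced. The associated Dynkin diagram is a chain of 2 nodes with single edges (A_2), so the type is A_2 (the algebra sl(3)).

type A_2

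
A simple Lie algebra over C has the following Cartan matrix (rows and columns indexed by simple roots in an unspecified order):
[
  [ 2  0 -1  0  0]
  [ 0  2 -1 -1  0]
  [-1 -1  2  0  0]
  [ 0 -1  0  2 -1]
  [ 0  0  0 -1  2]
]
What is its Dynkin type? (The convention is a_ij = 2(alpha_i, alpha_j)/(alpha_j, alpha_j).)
A_5

The matrix has rank 5 with 2's on the diagonal. Reading the off-diagonal entries as Dynkin edges (a single edge where a_ij = a_ji = -1; a double or triple edge where a_ij * a_ji = 2 or 3), the diagram is a chain of 5 nodes with single edges (A_5). One simple-root ordering that puts it in standard form is (alpha_5, alpha_4, alpha_2, alpha_3, alpha_1). So the algebra is type A_5, i.e. sl(6).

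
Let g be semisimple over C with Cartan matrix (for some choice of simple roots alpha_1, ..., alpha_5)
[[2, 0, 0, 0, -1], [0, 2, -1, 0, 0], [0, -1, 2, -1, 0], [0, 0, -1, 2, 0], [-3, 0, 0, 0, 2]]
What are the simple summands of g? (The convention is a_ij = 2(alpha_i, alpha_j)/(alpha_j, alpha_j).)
type A_3 ⊕ type G_2

The diagram associated to this matrix has two connected components: the simple roots {alpha_2, alpha_3, alpha_4} form a chain of 3 nodes with single edges (A_3), and {alpha_1, alpha_5} form two nodes joined by a triple edge (G_2). A semisimple Lie algebra decomposes uniquely as the direct sum of simple ideals, one per connected component of its Dynkin diagram, so g ≅ A_3 ⊕ G_2 (dimension 15 + 14 = 29).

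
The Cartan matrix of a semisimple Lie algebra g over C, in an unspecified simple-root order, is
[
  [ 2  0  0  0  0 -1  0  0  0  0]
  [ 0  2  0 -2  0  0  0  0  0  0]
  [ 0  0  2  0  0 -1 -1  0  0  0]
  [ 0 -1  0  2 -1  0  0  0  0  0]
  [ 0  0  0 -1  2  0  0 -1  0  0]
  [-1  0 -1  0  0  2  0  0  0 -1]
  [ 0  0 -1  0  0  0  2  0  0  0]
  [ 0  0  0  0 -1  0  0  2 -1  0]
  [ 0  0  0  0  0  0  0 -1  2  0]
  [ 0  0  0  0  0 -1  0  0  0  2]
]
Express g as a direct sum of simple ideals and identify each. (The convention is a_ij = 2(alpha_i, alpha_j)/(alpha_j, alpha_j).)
C5 + D5

The diagram associated to this matrix has two connected components: the simple roots {alpha_2, alpha_4, alpha_5, alpha_8, alpha_9} form a chain of 5 nodes with a double edge at one end; the terminal node there is the unique long simple root (C_5), and {alpha_1, alpha_3, alpha_6, alpha_7, alpha_10} form a chain of 3 nodes with a fork of two nodes at one end (D_5). A semisimple Lie algebra decomposes uniquely as the direct sum of simple ideals, one per connected component of its Dynkin diagram, so g ≅ C_5 ⊕ D_5 (dimension 55 + 45 = 100).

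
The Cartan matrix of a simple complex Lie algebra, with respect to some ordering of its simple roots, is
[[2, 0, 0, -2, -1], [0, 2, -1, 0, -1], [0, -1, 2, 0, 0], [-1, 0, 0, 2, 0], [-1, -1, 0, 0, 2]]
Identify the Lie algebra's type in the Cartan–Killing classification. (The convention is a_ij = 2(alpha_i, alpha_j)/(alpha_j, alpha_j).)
The matrix has rank 5 with 2's on the diagonal. Reading the off-diagonal entries as Dynkin edges (a single edge where a_ij = a_ji = -1; a double or triple edge where a_ij * a_ji = 2 or 3), the diagram is a chain of 5 nodes with a double edge at one end; the terminal node there is the unique short simple root (B_5). One simple-root ordering that puts it in standard form is (alpha_3, alpha_2, alpha_5, alpha_1, alpha_4). So the algebra is type B_5, i.e. so(11).

B_5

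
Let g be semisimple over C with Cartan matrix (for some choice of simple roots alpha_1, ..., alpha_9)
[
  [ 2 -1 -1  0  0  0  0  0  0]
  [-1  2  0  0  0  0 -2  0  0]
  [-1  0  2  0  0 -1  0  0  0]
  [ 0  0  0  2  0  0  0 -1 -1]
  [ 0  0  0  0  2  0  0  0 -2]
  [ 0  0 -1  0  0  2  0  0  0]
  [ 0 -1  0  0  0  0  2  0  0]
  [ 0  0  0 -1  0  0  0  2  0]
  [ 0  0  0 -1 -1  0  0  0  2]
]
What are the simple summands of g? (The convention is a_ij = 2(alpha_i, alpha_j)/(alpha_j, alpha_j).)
The diagram associated to this matrix has two connected components: the simple roots {alpha_1, alpha_2, alpha_3, alpha_6, alpha_7} form a chain of 5 nodes with a double edge at one end; the terminal node there is the unique short simple root (B_5), and {alpha_4, alpha_5, alpha_8, alpha_9} form a chain of 4 nodes with a double edge at one end; the terminal node there is the unique long simple root (C_4). A semisimple Lie algebra decomposes uniquely as the direct sum of simple ideals, one per connected component of its Dynkin diagram, so g ≅ B_5 ⊕ C_4 (dimension 55 + 36 = 91).

B_5 (so(11)) ⊕ C_4 (sp(8))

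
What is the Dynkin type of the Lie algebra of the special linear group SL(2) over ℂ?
This is sl(2), which has dimension 2^2 - 1 = 3 and rank 2 - 1 = 1 (a Cartan subalgebra is the diagonal traceless matrices). In the classification of classical Lie algebras, the special linear algebra sl(n+1) has type A_n; here n = 1, so the Dynkin diagram is a chain of 1 nodes with single edges (A_1). Hence the type is A_1.

A_1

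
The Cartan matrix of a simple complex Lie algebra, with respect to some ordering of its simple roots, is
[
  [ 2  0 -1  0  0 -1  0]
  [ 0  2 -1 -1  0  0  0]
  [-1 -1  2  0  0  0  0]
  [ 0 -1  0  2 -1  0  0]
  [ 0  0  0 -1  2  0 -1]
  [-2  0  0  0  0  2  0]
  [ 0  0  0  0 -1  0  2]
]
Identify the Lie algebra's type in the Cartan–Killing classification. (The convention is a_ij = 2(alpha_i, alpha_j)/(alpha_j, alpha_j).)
The matrix has rank 7 with 2's on the diagonal. Reading the off-diagonal entries as Dynkin edges (a single edge where a_ij = a_ji = -1; a double or triple edge where a_ij * a_ji = 2 or 3), the diagram is a chain of 7 nodes with a double edge at one end; the terminal node there is the unique long simple root (C_7). One simple-root ordering that puts it in standard form is (alpha_7, alpha_5, alpha_4, alpha_2, alpha_3, alpha_1, alpha_6). So the algebra is type C_7, i.e. sp(14).

C_7 (sp(14))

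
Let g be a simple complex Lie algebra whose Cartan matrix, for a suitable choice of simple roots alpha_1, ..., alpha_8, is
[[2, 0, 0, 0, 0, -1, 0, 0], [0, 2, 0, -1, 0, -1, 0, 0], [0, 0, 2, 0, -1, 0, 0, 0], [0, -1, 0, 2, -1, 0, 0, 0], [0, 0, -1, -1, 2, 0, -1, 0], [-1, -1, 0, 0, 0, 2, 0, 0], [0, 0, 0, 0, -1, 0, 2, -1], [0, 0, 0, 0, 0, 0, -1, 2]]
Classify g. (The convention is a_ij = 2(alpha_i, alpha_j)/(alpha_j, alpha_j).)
The matrix has rank 8 with 2's on the diagonal. Reading the off-diagonal entries as Dynkin edges (a single edge where a_ij = a_ji = -1; a double or triple edge where a_ij * a_ji = 2 or 3), the diagram is a chain of 7 nodes with one extra node attached to the third node from one end (E_8). One simple-root ordering that puts it in standard form is (alpha_8, alpha_3, alpha_7, alpha_5, alpha_4, alpha_2, alpha_6, alpha_1). So the algebra is type E_8.

E8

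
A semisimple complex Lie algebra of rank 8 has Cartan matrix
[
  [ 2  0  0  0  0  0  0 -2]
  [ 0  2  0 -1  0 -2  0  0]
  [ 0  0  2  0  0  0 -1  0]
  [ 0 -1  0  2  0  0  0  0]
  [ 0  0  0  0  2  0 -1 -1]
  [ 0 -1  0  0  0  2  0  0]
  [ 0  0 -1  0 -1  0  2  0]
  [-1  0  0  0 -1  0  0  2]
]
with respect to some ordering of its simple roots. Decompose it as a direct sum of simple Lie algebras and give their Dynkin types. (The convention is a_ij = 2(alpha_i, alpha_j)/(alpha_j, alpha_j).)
The diagram associated to this matrix has two connected components: the simple roots {alpha_2, alpha_4, alpha_6} form a chain of 3 nodes with a double edge at one end; the terminal node there is the unique short simple root (B_3), and {alpha_1, alpha_3, alpha_5, alpha_7, alpha_8} form a chain of 5 nodes with a double edge at one end; the terminal node there is the unique long simple root (C_5). A semisimple Lie algebra decomposes uniquely as the direct sum of simple ideals, one per connected component of its Dynkin diagram, so g ≅ B_3 ⊕ C_5 (dimension 21 + 55 = 76).

type B_3 ⊕ type C_5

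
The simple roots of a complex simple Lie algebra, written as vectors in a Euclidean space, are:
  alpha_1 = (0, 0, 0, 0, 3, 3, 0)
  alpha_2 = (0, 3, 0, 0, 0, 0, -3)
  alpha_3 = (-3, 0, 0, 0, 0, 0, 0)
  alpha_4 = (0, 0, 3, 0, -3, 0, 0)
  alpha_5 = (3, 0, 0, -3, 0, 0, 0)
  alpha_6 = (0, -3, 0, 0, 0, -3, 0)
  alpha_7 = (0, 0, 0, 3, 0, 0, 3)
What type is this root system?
Compute the Cartan integers a_ij = 2(alpha_i, alpha_j)/(alpha_j, alpha_j); the resulting 7x7 Cartan matrix is
[[2, 0, 0, -1, 0, -1, 0], [0, 2, 0, 0, 0, -1, -1], [0, 0, 2, 0, -1, 0, 0], [-1, 0, 0, 2, 0, 0, 0], [0, 0, -2, 0, 2, 0, -1], [-1, -1, 0, 0, 0, 2, 0], [0, -1, 0, 0, -1, 0, 2]].
The roots have two lengths (squared-length ratio 2:1); the short ones are alpha_{3}. The associated Dynkin diagram is a chain of 7 nodes with a double edge at one end; the terminal node there is the unique short simple root (B_7), so the type is B_7 (the algebra so(15)).

B_7 (so(15))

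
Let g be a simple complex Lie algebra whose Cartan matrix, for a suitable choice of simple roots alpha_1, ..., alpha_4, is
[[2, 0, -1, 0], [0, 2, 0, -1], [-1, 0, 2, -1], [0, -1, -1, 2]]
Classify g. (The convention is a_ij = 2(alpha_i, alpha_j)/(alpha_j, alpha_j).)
A_4 (sl(5))

The matrix has rank 4 with 2's on the diagonal. Reading the off-diagonal entries as Dynkin edges (a single edge where a_ij = a_ji = -1; a double or triple edge where a_ij * a_ji = 2 or 3), the diagram is a chain of 4 nodes with single edges (A_4). One simple-root ordering that puts it in standard form is (alpha_2, alpha_4, alpha_3, alpha_1). So the algebra is type A_4, i.e. sl(5).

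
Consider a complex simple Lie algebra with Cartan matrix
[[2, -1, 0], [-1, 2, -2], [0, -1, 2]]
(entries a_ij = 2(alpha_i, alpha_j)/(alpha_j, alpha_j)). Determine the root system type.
The matrix has rank 3 with 2's on the diagonal. Reading the off-diagonal entries as Dynkin edges (a single edge where a_ij = a_ji = -1; a double or triple edge where a_ij * a_ji = 2 or 3), the diagram is a chain of 3 nodes with a double edge at one end; the terminal node there is the unique short simple root (B_3). One simple-root ordering that puts it in standard form is (alpha_1, alpha_2, alpha_3). So the algebra is type B_3, i.e. so(7).

type B_3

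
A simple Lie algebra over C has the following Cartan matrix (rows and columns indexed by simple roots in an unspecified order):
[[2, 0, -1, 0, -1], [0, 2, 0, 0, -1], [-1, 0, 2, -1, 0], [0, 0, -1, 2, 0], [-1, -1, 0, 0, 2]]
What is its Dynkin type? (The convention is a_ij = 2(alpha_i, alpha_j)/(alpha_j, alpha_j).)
The matrix has rank 5 with 2's on the diagonal. Reading the off-diagonal entries as Dynkin edges (a single edge where a_ij = a_ji = -1; a double or triple edge where a_ij * a_ji = 2 or 3), the diagram is a chain of 5 nodes with single edges (A_5). One simple-root ordering that puts it in standard form is (alpha_2, alpha_5, alpha_1, alpha_3, alpha_4). So the algebra is type A_5, i.e. sl(6).

type A_5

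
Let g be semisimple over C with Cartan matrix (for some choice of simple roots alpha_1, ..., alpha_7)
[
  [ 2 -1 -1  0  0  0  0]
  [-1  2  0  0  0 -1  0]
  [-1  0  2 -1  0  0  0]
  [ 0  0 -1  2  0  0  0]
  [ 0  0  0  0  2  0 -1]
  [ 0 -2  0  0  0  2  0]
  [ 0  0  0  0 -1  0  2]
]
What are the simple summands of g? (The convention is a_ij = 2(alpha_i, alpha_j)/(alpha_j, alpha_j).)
The diagram associated to this matrix has two connected components: the simple roots {alpha_5, alpha_7} form a chain of 2 nodes with single edges (A_2), and {alpha_1, alpha_2, alpha_3, alpha_4, alpha_6} form a chain of 5 nodes with a double edge at one end; the terminal node there is the unique long simple root (C_5). A semisimple Lie algebra decomposes uniquely as the direct sum of simple ideals, one per connected component of its Dynkin diagram, so g ≅ A_2 ⊕ C_5 (dimension 8 + 55 = 63).

A2 ⊕ C5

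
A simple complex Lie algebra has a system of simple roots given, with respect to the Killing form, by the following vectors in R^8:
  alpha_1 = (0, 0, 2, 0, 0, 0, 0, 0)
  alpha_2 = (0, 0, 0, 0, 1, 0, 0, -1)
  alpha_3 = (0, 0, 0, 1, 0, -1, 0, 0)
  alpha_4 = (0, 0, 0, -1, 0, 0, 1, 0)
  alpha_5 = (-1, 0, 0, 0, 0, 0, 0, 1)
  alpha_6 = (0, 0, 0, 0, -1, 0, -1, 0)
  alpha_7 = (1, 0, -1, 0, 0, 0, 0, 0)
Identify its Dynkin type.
C_7

Compute the Cartan integers a_ij = 2(alpha_i, alpha_j)/(alpha_j, alpha_j); the resulting 7x7 Cartan matrix is
[[2, 0, 0, 0, 0, 0, -2], [0, 2, 0, 0, -1, -1, 0], [0, 0, 2, -1, 0, 0, 0], [0, 0, -1, 2, 0, -1, 0], [0, -1, 0, 0, 2, 0, -1], [0, -1, 0, -1, 0, 2, 0], [-1, 0, 0, 0, -1, 0, 2]].
The roots have two lengths (squared-length ratio 2:1); the short ones are alpha_{2,3,4,5,6,7}. The associated Dynkin diagram is a chain of 7 nodes with a double edge at one end; the terminal node there is the unique long simple root (C_7), so the type is C_7 (the algebra sp(14)).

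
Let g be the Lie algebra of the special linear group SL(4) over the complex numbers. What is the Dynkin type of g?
This is sl(4), which has dimension 4^2 - 1 = 15 and rank 4 - 1 = 3 (a Cartan subalgebra is the diagonal traceless matrices). In the classification of classical Lie algebras, the special linear algebra sl(n+1) has type A_n; here n = 3, so the Dynkin diagram is a chain of 3 nodes with single edges (A_3). Hence the type is A_3.

type A_3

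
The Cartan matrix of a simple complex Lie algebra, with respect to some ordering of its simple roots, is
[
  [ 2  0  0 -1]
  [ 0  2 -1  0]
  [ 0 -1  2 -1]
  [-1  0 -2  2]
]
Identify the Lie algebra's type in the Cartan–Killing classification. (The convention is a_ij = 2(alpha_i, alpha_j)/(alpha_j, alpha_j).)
F4

The matrix has rank 4 with 2's on the diagonal. Reading the off-diagonal entries as Dynkin edges (a single edge where a_ij = a_ji = -1; a double or triple edge where a_ij * a_ji = 2 or 3), the diagram is a chain of 4 nodes with a double edge between the middle two (F_4). One simple-root ordering that puts it in standard form is (alpha_1, alpha_4, alpha_3, alpha_2). So the algebra is type F_4.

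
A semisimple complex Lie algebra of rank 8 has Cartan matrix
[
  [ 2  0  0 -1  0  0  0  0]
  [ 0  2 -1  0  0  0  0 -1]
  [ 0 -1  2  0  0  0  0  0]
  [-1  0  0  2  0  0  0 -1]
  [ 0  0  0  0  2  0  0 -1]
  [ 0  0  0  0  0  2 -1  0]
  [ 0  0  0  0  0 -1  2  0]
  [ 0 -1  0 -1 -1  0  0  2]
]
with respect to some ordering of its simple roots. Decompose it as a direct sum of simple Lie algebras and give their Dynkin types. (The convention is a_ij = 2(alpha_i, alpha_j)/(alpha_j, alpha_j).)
The diagram associated to this matrix has two connected components: the simple roots {alpha_6, alpha_7} form a chain of 2 nodes with single edges (A_2), and {alpha_1, alpha_2, alpha_3, alpha_4, alpha_5, alpha_8} form a chain of 5 nodes with one extra node attached to the third node from one end (E_6). A semisimple Lie algebra decomposes uniquely as the direct sum of simple ideals, one per connected component of its Dynkin diagram, so g ≅ A_2 ⊕ E_6 (dimension 8 + 78 = 86).

A_2 ⊕ E_6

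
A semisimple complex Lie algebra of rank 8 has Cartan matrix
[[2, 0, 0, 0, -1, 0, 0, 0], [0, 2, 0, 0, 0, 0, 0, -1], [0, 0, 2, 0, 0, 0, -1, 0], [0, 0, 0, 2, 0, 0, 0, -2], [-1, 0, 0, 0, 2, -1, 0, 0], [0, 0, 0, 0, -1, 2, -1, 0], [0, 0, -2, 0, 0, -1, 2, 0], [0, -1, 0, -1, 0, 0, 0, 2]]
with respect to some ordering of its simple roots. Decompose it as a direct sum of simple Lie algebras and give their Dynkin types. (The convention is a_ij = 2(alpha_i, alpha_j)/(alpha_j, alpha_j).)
B5 ⊕ C3

The diagram associated to this matrix has two connected components: the simple roots {alpha_1, alpha_3, alpha_5, alpha_6, alpha_7} form a chain of 5 nodes with a double edge at one end; the terminal node there is the unique short simple root (B_5), and {alpha_2, alpha_4, alpha_8} form a chain of 3 nodes with a double edge at one end; the terminal node there is the unique long simple root (C_3). A semisimple Lie algebra decomposes uniquely as the direct sum of simple ideals, one per connected component of its Dynkin diagram, so g ≅ B_5 ⊕ C_3 (dimension 55 + 21 = 76).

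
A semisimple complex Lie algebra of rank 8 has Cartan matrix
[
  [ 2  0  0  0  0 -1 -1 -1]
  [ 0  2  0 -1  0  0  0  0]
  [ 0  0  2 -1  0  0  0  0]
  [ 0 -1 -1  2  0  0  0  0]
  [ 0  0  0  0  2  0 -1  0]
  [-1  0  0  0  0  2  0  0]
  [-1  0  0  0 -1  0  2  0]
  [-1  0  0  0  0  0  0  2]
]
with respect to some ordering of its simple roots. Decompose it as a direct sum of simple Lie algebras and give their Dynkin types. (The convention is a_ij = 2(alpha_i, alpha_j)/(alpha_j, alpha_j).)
The diagram associated to this matrix has two connected components: the simple roots {alpha_2, alpha_3, alpha_4} form a chain of 3 nodes with single edges (A_3), and {alpha_1, alpha_5, alpha_6, alpha_7, alpha_8} form a chain of 3 nodes with a fork of two nodes at one end (D_5). A semisimple Lie algebra decomposes uniquely as the direct sum of simple ideals, one per connected component of its Dynkin diagram, so g ≅ A_3 ⊕ D_5 (dimension 15 + 45 = 60).

A_3 + D_5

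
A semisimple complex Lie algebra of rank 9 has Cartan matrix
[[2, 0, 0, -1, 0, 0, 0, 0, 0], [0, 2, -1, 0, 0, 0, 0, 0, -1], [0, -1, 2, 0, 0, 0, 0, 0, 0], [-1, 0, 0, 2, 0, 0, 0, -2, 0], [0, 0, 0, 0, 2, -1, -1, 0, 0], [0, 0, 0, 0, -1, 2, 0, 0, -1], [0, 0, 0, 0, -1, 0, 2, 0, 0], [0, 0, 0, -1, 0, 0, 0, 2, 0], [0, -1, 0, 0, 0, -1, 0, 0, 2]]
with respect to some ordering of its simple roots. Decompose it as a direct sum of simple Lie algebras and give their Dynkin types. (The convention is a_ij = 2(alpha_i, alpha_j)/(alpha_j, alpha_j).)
A6 ⊕ B3

The diagram associated to this matrix has two connected components: the simple roots {alpha_2, alpha_3, alpha_5, alpha_6, alpha_7, alpha_9} form a chain of 6 nodes with single edges (A_6), and {alpha_1, alpha_4, alpha_8} form a chain of 3 nodes with a double edge at one end; the terminal node there is the unique short simple root (B_3). A semisimple Lie algebra decomposes uniquely as the direct sum of simple ideals, one per connected component of its Dynkin diagram, so g ≅ A_6 ⊕ B_3 (dimension 48 + 21 = 69).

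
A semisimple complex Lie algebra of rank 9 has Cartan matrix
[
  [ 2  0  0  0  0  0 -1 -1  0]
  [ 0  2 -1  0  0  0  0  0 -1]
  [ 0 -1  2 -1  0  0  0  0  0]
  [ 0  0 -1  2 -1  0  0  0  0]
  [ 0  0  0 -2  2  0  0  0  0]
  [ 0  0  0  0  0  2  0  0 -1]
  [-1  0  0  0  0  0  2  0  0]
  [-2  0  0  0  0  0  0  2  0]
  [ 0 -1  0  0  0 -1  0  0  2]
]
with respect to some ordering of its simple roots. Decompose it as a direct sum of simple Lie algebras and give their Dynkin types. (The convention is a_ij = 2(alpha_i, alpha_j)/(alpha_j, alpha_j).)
The diagram associated to this matrix has two connected components: the simple roots {alpha_1, alpha_7, alpha_8} form a chain of 3 nodes with a double edge at one end; the terminal node there is the unique long simple root (C_3), and {alpha_2, alpha_3, alpha_4, alpha_5, alpha_6, alpha_9} form a chain of 6 nodes with a double edge at one end; the terminal node there is the unique long simple root (C_6). A semisimple Lie algebra decomposes uniquely as the direct sum of simple ideals, one per connected component of its Dynkin diagram, so g ≅ C_3 ⊕ C_6 (dimension 21 + 78 = 99).

C_3 + C_6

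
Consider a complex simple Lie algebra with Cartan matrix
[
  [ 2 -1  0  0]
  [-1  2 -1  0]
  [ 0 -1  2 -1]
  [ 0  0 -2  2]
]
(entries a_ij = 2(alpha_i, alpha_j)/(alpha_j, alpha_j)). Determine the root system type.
The matrix has rank 4 with 2's on the diagonal. Reading the off-diagonal entries as Dynkin edges (a single edge where a_ij = a_ji = -1; a double or triple edge where a_ij * a_ji = 2 or 3), the diagram is a chain of 4 nodes with a double edge at one end; the terminal node there is the unique long simple root (C_4). One simple-root ordering that puts it in standard form is (alpha_1, alpha_2, alpha_3, alpha_4). So the algebra is type C_4, i.e. sp(8).

type C_4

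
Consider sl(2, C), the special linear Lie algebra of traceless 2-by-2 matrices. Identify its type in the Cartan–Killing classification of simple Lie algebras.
type A_1

This is sl(2), which has dimension 2^2 - 1 = 3 and rank 2 - 1 = 1 (a Cartan subalgebra is the diagonal traceless matrices). In the classification of classical Lie algebras, the special linear algebra sl(n+1) has type A_n; here n = 1, so the Dynkin diagram is a chain of 1 nodes with single edges (A_1). Hence the type is A_1.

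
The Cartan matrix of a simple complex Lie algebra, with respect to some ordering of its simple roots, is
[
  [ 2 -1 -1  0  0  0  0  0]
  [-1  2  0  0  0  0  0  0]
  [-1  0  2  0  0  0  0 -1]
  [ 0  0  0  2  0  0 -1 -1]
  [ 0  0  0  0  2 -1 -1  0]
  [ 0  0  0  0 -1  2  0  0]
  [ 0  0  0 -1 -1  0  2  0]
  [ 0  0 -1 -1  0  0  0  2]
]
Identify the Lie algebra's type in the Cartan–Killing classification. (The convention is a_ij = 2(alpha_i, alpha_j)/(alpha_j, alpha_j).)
A8

The matrix has rank 8 with 2's on the diagonal. Reading the off-diagonal entries as Dynkin edges (a single edge where a_ij = a_ji = -1; a double or triple edge where a_ij * a_ji = 2 or 3), the diagram is a chain of 8 nodes with single edges (A_8). One simple-root ordering that puts it in standard form is (alpha_6, alpha_5, alpha_7, alpha_4, alpha_8, alpha_3, alpha_1, alpha_2). So the algebra is type A_8, i.e. sl(9).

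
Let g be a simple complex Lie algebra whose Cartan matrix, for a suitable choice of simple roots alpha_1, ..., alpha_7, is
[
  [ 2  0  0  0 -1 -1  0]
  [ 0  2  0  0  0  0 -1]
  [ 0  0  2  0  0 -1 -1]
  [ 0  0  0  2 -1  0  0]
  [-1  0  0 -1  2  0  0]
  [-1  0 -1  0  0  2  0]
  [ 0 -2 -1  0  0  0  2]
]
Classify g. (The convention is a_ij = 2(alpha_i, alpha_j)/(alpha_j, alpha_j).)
The matrix has rank 7 with 2's on the diagonal. Reading the off-diagonal entries as Dynkin edges (a single edge where a_ij = a_ji = -1; a double or triple edge where a_ij * a_ji = 2 or 3), the diagram is a chain of 7 nodes with a double edge at one end; the terminal node there is the unique short simple root (B_7). One simple-root ordering that puts it in standard form is (alpha_4, alpha_5, alpha_1, alpha_6, alpha_3, alpha_7, alpha_2). So the algebra is type B_7, i.e. so(15).

B_7 (so(15))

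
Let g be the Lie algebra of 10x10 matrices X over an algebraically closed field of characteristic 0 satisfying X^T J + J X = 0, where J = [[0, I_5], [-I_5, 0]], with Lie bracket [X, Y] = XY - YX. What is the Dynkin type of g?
This is sp(10), which has dimension 10(10+1)/2 = 55 and rank 10/2 = 5. In the classification of classical Lie algebras, the symplectic algebra sp(2n) has type C_n; here n = 5, so the Dynkin diagram is a chain of 5 nodes with a double edge at one end; the terminal node there is the unique long simple root (C_5). Hence the type is C_5.

type C_5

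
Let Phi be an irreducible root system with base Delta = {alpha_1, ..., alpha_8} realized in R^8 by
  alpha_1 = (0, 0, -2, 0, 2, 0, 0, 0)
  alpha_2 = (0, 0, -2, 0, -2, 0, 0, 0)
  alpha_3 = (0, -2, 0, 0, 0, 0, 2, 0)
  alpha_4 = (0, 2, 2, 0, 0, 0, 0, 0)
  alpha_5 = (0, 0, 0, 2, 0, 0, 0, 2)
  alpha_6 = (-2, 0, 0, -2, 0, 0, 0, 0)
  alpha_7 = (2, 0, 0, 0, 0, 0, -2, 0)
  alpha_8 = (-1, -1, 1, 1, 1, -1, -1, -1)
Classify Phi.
Compute the Cartan integers a_ij = 2(alpha_i, alpha_j)/(alpha_j, alpha_j); the resulting 8x8 Cartan matrix is
[[2, 0, 0, -1, 0, 0, 0, 0], [0, 2, 0, -1, 0, 0, 0, -1], [0, 0, 2, -1, 0, 0, -1, 0], [-1, -1, -1, 2, 0, 0, 0, 0], [0, 0, 0, 0, 2, -1, 0, 0], [0, 0, 0, 0, -1, 2, -1, 0], [0, 0, -1, 0, 0, -1, 2, 0], [0, -1, 0, 0, 0, 0, 0, 2]].
All simple roots have the same length, so the diagram is simply laced. The associated Dynkin diagram is a chain of 7 nodes with one extra node attached to the third node from one end (E_8), so the type is E_8.

E_8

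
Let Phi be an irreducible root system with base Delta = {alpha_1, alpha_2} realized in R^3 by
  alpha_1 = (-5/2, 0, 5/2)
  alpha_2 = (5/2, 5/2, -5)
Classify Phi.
Compute the Cartan integers a_ij = 2(alpha_i, alpha_j)/(alpha_j, alpha_j); the resulting 2x2 Cartan matrix is
[[2, -1], [-3, 2]].
The roots have two lengths (squared-length ratio 3:1); the short ones are alpha_{1}. The associated Dynkin diagram is two nodes joined by a triple edge (G_2), so the type is G_2.

G2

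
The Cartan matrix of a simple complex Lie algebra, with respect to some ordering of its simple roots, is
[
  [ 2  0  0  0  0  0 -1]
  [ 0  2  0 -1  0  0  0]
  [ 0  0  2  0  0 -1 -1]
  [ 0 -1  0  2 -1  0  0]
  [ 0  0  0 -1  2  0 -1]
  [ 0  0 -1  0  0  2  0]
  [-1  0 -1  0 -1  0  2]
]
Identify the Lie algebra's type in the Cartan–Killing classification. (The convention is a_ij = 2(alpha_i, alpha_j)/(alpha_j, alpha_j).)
type E_7

The matrix has rank 7 with 2's on the diagonal. Reading the off-diagonal entries as Dynkin edges (a single edge where a_ij = a_ji = -1; a double or triple edge where a_ij * a_ji = 2 or 3), the diagram is a chain of 6 nodes with one extra node attached to the third node from one end (E_7). One simple-root ordering that puts it in standard form is (alpha_6, alpha_1, alpha_3, alpha_7, alpha_5, alpha_4, alpha_2). So the algebra is type E_7.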